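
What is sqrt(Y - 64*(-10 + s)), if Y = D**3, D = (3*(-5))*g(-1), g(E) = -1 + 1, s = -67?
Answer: 8*sqrt(77) ≈ 70.200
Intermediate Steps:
g(E) = 0
D = 0 (D = (3*(-5))*0 = -15*0 = 0)
Y = 0 (Y = 0**3 = 0)
sqrt(Y - 64*(-10 + s)) = sqrt(0 - 64*(-10 - 67)) = sqrt(0 - 64*(-77)) = sqrt(0 + 4928) = sqrt(4928) = 8*sqrt(77)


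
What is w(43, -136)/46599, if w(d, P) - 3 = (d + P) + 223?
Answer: 19/6657 ≈ 0.0028541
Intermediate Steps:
w(d, P) = 226 + P + d (w(d, P) = 3 + ((d + P) + 223) = 3 + ((P + d) + 223) = 3 + (223 + P + d) = 226 + P + d)
w(43, -136)/46599 = (226 - 136 + 43)/46599 = 133*(1/46599) = 19/6657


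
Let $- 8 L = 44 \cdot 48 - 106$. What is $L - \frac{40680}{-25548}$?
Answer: $- \frac{2121827}{8516} \approx -249.16$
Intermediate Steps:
$L = - \frac{1003}{4}$ ($L = - \frac{44 \cdot 48 - 106}{8} = - \frac{2112 - 106}{8} = \left(- \frac{1}{8}\right) 2006 = - \frac{1003}{4} \approx -250.75$)
$L - \frac{40680}{-25548} = - \frac{1003}{4} - \frac{40680}{-25548} = - \frac{1003}{4} - 40680 \left(- \frac{1}{25548}\right) = - \frac{1003}{4} - - \frac{3390}{2129} = - \frac{1003}{4} + \frac{3390}{2129} = - \frac{2121827}{8516}$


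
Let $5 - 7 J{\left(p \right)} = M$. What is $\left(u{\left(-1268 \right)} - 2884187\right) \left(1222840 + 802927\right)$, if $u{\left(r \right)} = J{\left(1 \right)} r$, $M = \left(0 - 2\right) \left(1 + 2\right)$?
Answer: $- \frac{40927091323119}{7} \approx -5.8467 \cdot 10^{12}$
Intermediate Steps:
$M = -6$ ($M = \left(-2\right) 3 = -6$)
$J{\left(p \right)} = \frac{11}{7}$ ($J{\left(p \right)} = \frac{5}{7} - - \frac{6}{7} = \frac{5}{7} + \frac{6}{7} = \frac{11}{7}$)
$u{\left(r \right)} = \frac{11 r}{7}$
$\left(u{\left(-1268 \right)} - 2884187\right) \left(1222840 + 802927\right) = \left(\frac{11}{7} \left(-1268\right) - 2884187\right) \left(1222840 + 802927\right) = \left(- \frac{13948}{7} - 2884187\right) 2025767 = \left(- \frac{20203257}{7}\right) 2025767 = - \frac{40927091323119}{7}$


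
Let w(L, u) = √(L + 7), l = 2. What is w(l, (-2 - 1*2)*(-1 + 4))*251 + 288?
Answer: 1041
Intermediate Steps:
w(L, u) = √(7 + L)
w(l, (-2 - 1*2)*(-1 + 4))*251 + 288 = √(7 + 2)*251 + 288 = √9*251 + 288 = 3*251 + 288 = 753 + 288 = 1041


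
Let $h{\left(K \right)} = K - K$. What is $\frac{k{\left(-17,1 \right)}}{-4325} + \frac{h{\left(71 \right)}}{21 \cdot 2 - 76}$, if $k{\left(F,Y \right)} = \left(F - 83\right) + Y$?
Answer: $\frac{99}{4325} \approx 0.02289$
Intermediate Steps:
$h{\left(K \right)} = 0$
$k{\left(F,Y \right)} = -83 + F + Y$ ($k{\left(F,Y \right)} = \left(-83 + F\right) + Y = -83 + F + Y$)
$\frac{k{\left(-17,1 \right)}}{-4325} + \frac{h{\left(71 \right)}}{21 \cdot 2 - 76} = \frac{-83 - 17 + 1}{-4325} + \frac{0}{21 \cdot 2 - 76} = \left(-99\right) \left(- \frac{1}{4325}\right) + \frac{0}{42 - 76} = \frac{99}{4325} + \frac{0}{-34} = \frac{99}{4325} + 0 \left(- \frac{1}{34}\right) = \frac{99}{4325} + 0 = \frac{99}{4325}$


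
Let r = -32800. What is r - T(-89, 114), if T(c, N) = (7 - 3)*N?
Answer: -33256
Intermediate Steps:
T(c, N) = 4*N
r - T(-89, 114) = -32800 - 4*114 = -32800 - 1*456 = -32800 - 456 = -33256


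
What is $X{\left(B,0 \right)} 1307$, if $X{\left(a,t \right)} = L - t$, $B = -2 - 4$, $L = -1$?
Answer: $-1307$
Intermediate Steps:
$B = -6$ ($B = -2 - 4 = -6$)
$X{\left(a,t \right)} = -1 - t$
$X{\left(B,0 \right)} 1307 = \left(-1 - 0\right) 1307 = \left(-1 + 0\right) 1307 = \left(-1\right) 1307 = -1307$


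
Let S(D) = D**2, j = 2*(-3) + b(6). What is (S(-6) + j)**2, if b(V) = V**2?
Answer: 4356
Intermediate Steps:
j = 30 (j = 2*(-3) + 6**2 = -6 + 36 = 30)
(S(-6) + j)**2 = ((-6)**2 + 30)**2 = (36 + 30)**2 = 66**2 = 4356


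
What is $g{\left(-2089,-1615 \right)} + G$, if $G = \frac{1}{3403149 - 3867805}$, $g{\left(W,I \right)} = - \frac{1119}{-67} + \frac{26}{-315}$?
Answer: $\frac{162974818303}{9806564880} \approx 16.619$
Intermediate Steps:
$g{\left(W,I \right)} = \frac{350743}{21105}$ ($g{\left(W,I \right)} = \left(-1119\right) \left(- \frac{1}{67}\right) + 26 \left(- \frac{1}{315}\right) = \frac{1119}{67} - \frac{26}{315} = \frac{350743}{21105}$)
$G = - \frac{1}{464656}$ ($G = \frac{1}{-464656} = - \frac{1}{464656} \approx -2.1521 \cdot 10^{-6}$)
$g{\left(-2089,-1615 \right)} + G = \frac{350743}{21105} - \frac{1}{464656} = \frac{162974818303}{9806564880}$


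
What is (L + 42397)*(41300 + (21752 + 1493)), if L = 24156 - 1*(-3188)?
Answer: 4501432845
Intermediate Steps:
L = 27344 (L = 24156 + 3188 = 27344)
(L + 42397)*(41300 + (21752 + 1493)) = (27344 + 42397)*(41300 + (21752 + 1493)) = 69741*(41300 + 23245) = 69741*64545 = 4501432845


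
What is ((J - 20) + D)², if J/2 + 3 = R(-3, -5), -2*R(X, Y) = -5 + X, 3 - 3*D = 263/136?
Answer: 51825601/166464 ≈ 311.33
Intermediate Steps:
D = 145/408 (D = 1 - 263/(3*136) = 1 - ⅓*263/136 = 1 - 263/408 = 145/408 ≈ 0.35539)
R(X, Y) = 5/2 - X/2 (R(X, Y) = -(-5 + X)/2 = 5/2 - X/2)
J = 2 (J = -6 + 2*(5/2 - ½*(-3)) = -6 + 2*(5/2 + 3/2) = -6 + 2*4 = -6 + 8 = 2)
((J - 20) + D)² = ((2 - 20) + 145/408)² = (-18 + 145/408)² = (-7199/408)² = 51825601/166464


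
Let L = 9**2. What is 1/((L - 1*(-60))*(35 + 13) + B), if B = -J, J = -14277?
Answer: 1/21045 ≈ 4.7517e-5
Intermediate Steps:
L = 81
B = 14277 (B = -1*(-14277) = 14277)
1/((L - 1*(-60))*(35 + 13) + B) = 1/((81 - 1*(-60))*(35 + 13) + 14277) = 1/((81 + 60)*48 + 14277) = 1/(141*48 + 14277) = 1/(6768 + 14277) = 1/21045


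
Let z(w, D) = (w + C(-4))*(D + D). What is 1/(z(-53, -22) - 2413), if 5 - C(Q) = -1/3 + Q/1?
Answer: -3/1475 ≈ -0.0020339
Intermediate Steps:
C(Q) = 16/3 - Q (C(Q) = 5 - (-1/3 + Q/1) = 5 - (-1*⅓ + Q*1) = 5 - (-⅓ + Q) = 5 + (⅓ - Q) = 16/3 - Q)
z(w, D) = 2*D*(28/3 + w) (z(w, D) = (w + (16/3 - 1*(-4)))*(D + D) = (w + (16/3 + 4))*(2*D) = (w + 28/3)*(2*D) = (28/3 + w)*(2*D) = 2*D*(28/3 + w))
1/(z(-53, -22) - 2413) = 1/((⅔)*(-22)*(28 + 3*(-53)) - 2413) = 1/((⅔)*(-22)*(28 - 159) - 2413) = 1/((⅔)*(-22)*(-131) - 2413) = 1/(5764/3 - 2413) = 1/(-1475/3) = -3/1475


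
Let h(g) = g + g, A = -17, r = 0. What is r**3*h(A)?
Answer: 0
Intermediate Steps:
h(g) = 2*g
r**3*h(A) = 0**3*(2*(-17)) = 0*(-34) = 0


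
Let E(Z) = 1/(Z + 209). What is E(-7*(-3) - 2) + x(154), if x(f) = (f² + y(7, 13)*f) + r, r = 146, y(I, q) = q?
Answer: 5896993/228 ≈ 25864.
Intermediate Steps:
E(Z) = 1/(209 + Z)
x(f) = 146 + f² + 13*f (x(f) = (f² + 13*f) + 146 = 146 + f² + 13*f)
E(-7*(-3) - 2) + x(154) = 1/(209 + (-7*(-3) - 2)) + (146 + 154² + 13*154) = 1/(209 + (21 - 2)) + (146 + 23716 + 2002) = 1/(209 + 19) + 25864 = 1/228 + 25864 = 5896993/228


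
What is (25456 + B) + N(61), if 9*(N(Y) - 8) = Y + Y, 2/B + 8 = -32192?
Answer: 3691697791/144900 ≈ 25478.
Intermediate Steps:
B = -1/16100 (B = 2/(-8 - 32192) = 2/(-32200) = 2*(-1/32200) = -1/16100 ≈ -6.2112e-5)
N(Y) = 8 + 2*Y/9 (N(Y) = 8 + (Y + Y)/9 = 8 + (2*Y)/9 = 8 + 2*Y/9)
(25456 + B) + N(61) = (25456 - 1/16100) + (8 + (2/9)*61) = 409841599/16100 + (8 + 122/9) = 409841599/16100 + 194/9 = 3691697791/144900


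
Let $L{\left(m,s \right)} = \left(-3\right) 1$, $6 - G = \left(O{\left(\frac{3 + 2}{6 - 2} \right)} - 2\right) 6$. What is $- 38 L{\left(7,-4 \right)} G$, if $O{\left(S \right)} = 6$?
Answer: $-2052$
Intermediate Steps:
$G = -18$ ($G = 6 - \left(6 - 2\right) 6 = 6 - 4 \cdot 6 = 6 - 24 = -18$)
$L{\left(m,s \right)} = -3$
$- 38 L{\left(7,-4 \right)} G = \left(-38\right) \left(-3\right) \left(-18\right) = 114 \left(-18\right) = -2052$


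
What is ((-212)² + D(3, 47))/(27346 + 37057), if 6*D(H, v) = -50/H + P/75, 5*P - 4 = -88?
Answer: 50558833/72453375 ≈ 0.69781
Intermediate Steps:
P = -84/5 (P = ⅘ + (⅕)*(-88) = ⅘ - 88/5 = -84/5 ≈ -16.800)
D(H, v) = -14/375 - 25/(3*H) (D(H, v) = (-50/H - 84/5/75)/6 = (-50/H - 84/5*1/75)/6 = (-50/H - 28/125)/6 = (-28/125 - 50/H)/6 = -14/375 - 25/(3*H))
((-212)² + D(3, 47))/(27346 + 37057) = ((-212)² + (1/375)*(-3125 - 14*3)/3)/(27346 + 37057) = (44944 + (1/375)*(⅓)*(-3125 - 42))/64403 = (44944 + (1/375)*(⅓)*(-3167))*(1/64403) = (44944 - 3167/1125)*(1/64403) = (50558833/1125)*(1/64403) = 50558833/72453375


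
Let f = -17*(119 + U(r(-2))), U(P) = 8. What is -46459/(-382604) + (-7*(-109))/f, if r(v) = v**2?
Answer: -191621871/826042036 ≈ -0.23198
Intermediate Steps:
f = -2159 (f = -17*(119 + 8) = -17*127 = -2159)
-46459/(-382604) + (-7*(-109))/f = -46459/(-382604) - 7*(-109)/(-2159) = -46459*(-1/382604) + 763*(-1/2159) = 46459/382604 - 763/2159 = -191621871/826042036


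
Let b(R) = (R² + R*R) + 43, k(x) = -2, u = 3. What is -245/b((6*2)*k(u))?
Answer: -49/239 ≈ -0.20502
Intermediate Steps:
b(R) = 43 + 2*R² (b(R) = (R² + R²) + 43 = 2*R² + 43 = 43 + 2*R²)
-245/b((6*2)*k(u)) = -245/(43 + 2*((6*2)*(-2))²) = -245/(43 + 2*(12*(-2))²) = -245/(43 + 2*(-24)²) = -245/(43 + 2*576) = -245/(43 + 1152) = -245/1195 = -245*1/1195 = -49/239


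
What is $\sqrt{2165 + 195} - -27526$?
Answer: $27526 + 2 \sqrt{590} \approx 27575.0$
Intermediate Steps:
$\sqrt{2165 + 195} - -27526 = \sqrt{2360} + 27526 = 2 \sqrt{590} + 27526 = 27526 + 2 \sqrt{590}$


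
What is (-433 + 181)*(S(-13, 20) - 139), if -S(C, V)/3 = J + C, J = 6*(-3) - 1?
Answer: 10836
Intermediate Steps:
J = -19 (J = -18 - 1 = -19)
S(C, V) = 57 - 3*C (S(C, V) = -3*(-19 + C) = 57 - 3*C)
(-433 + 181)*(S(-13, 20) - 139) = (-433 + 181)*((57 - 3*(-13)) - 139) = -252*((57 + 39) - 139) = -252*(96 - 139) = -252*(-43) = 10836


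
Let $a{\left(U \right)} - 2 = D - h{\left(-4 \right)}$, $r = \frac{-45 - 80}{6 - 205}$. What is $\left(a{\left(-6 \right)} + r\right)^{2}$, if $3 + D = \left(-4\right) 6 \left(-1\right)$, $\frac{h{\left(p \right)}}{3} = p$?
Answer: $\frac{50268100}{39601} \approx 1269.4$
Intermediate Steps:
$h{\left(p \right)} = 3 p$
$r = \frac{125}{199}$ ($r = - \frac{125}{-199} = \left(-125\right) \left(- \frac{1}{199}\right) = \frac{125}{199} \approx 0.62814$)
$D = 21$ ($D = -3 + \left(-4\right) 6 \left(-1\right) = -3 - -24 = -3 + 24 = 21$)
$a{\left(U \right)} = 35$ ($a{\left(U \right)} = 2 + \left(21 - 3 \left(-4\right)\right) = 2 + \left(21 - -12\right) = 2 + \left(21 + 12\right) = 2 + 33 = 35$)
$\left(a{\left(-6 \right)} + r\right)^{2} = \left(35 + \frac{125}{199}\right)^{2} = \left(\frac{7090}{199}\right)^{2} = \frac{50268100}{39601}$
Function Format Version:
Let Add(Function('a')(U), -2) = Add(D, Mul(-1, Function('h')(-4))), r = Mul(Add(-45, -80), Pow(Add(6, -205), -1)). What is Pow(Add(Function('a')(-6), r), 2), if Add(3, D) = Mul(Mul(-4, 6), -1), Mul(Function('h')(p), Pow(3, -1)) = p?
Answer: Rational(50268100, 39601) ≈ 1269.4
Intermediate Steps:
Function('h')(p) = Mul(3, p)
r = Rational(125, 199) (r = Mul(-125, Pow(-199, -1)) = Mul(-125, Rational(-1, 199)) = Rational(125, 199) ≈ 0.62814)
D = 21 (D = Add(-3, Mul(Mul(-4, 6), -1)) = Add(-3, Mul(-24, -1)) = Add(-3, 24) = 21)
Function('a')(U) = 35 (Function('a')(U) = Add(2, Add(21, Mul(-1, Mul(3, -4)))) = Add(2, Add(21, Mul(-1, -12))) = Add(2, Add(21, 12)) = Add(2, 33) = 35)
Pow(Add(Function('a')(-6), r), 2) = Pow(Add(35, Rational(125, 199)), 2) = Pow(Rational(7090, 199), 2) = Rational(50268100, 39601)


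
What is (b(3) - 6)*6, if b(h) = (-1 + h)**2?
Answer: -12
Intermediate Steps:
(b(3) - 6)*6 = ((-1 + 3)**2 - 6)*6 = (2**2 - 6)*6 = (4 - 6)*6 = -2*6 = -12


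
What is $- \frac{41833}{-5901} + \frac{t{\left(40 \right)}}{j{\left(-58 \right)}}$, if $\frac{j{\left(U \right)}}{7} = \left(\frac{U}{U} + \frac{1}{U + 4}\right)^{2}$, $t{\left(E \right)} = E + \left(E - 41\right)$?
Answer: $\frac{213378229}{16575909} \approx 12.873$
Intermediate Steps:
$t{\left(E \right)} = -41 + 2 E$ ($t{\left(E \right)} = E + \left(E - 41\right) = E + \left(-41 + E\right) = -41 + 2 E$)
$j{\left(U \right)} = 7 \left(1 + \frac{1}{4 + U}\right)^{2}$ ($j{\left(U \right)} = 7 \left(\frac{U}{U} + \frac{1}{U + 4}\right)^{2} = 7 \left(1 + \frac{1}{4 + U}\right)^{2}$)
$- \frac{41833}{-5901} + \frac{t{\left(40 \right)}}{j{\left(-58 \right)}} = - \frac{41833}{-5901} + \frac{-41 + 2 \cdot 40}{7 \frac{1}{\left(4 - 58\right)^{2}} \left(5 - 58\right)^{2}} = \left(-41833\right) \left(- \frac{1}{5901}\right) + \frac{-41 + 80}{7 \cdot \frac{1}{2916} \left(-53\right)^{2}} = \frac{41833}{5901} + \frac{39}{7 \cdot \frac{1}{2916} \cdot 2809} = \frac{41833}{5901} + \frac{39}{\frac{19663}{2916}} = \frac{41833}{5901} + 39 \cdot \frac{2916}{19663} = \frac{41833}{5901} + \frac{113724}{19663} = \frac{213378229}{16575909}$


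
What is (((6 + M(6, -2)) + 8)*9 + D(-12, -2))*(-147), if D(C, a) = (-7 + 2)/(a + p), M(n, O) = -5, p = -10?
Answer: -47873/4 ≈ -11968.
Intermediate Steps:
D(C, a) = -5/(-10 + a) (D(C, a) = (-7 + 2)/(a - 10) = -5/(-10 + a))
(((6 + M(6, -2)) + 8)*9 + D(-12, -2))*(-147) = (((6 - 5) + 8)*9 - 5/(-10 - 2))*(-147) = ((1 + 8)*9 - 5/(-12))*(-147) = (9*9 - 5*(-1/12))*(-147) = (81 + 5/12)*(-147) = (977/12)*(-147) = -47873/4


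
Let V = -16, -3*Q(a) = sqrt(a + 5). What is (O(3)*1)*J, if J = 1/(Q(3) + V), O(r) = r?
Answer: -54/287 + 9*sqrt(2)/1148 ≈ -0.17707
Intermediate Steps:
Q(a) = -sqrt(5 + a)/3 (Q(a) = -sqrt(a + 5)/3 = -sqrt(5 + a)/3)
J = 1/(-16 - 2*sqrt(2)/3) (J = 1/(-sqrt(5 + 3)/3 - 16) = 1/(-2*sqrt(2)/3 - 16) = 1/(-16 - 2*sqrt(2)/3) ≈ -0.059022)
(O(3)*1)*J = (3*1)*(-18/287 + 3*sqrt(2)/1148) = 3*(-18/287 + 3*sqrt(2)/1148) = -54/287 + 9*sqrt(2)/1148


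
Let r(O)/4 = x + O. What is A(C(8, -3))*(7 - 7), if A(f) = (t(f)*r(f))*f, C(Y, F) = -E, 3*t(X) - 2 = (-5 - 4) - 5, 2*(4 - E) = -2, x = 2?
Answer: 0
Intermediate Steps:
E = 5 (E = 4 - ½*(-2) = 4 + 1 = 5)
t(X) = -4 (t(X) = ⅔ + ((-5 - 4) - 5)/3 = ⅔ + (-9 - 5)/3 = ⅔ + (⅓)*(-14) = ⅔ - 14/3 = -4)
r(O) = 8 + 4*O (r(O) = 4*(2 + O) = 8 + 4*O)
C(Y, F) = -5 (C(Y, F) = -1*5 = -5)
A(f) = f*(-32 - 16*f) (A(f) = (-4*(8 + 4*f))*f = (-32 - 16*f)*f = f*(-32 - 16*f))
A(C(8, -3))*(7 - 7) = (-16*(-5)*(2 - 5))*(7 - 7) = -16*(-5)*(-3)*0 = -240*0 = 0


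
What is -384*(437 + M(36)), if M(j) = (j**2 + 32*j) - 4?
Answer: -1106304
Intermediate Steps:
M(j) = -4 + j**2 + 32*j
-384*(437 + M(36)) = -384*(437 + (-4 + 36**2 + 32*36)) = -384*(437 + (-4 + 1296 + 1152)) = -384*(437 + 2444) = -384*2881 = -1106304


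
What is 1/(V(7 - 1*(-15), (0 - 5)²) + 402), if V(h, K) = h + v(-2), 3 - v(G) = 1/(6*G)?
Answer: 12/5125 ≈ 0.0023415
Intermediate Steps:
v(G) = 3 - 1/(6*G)
V(h, K) = 37/12 + h (V(h, K) = h + (3 - ⅙/(-2)) = h + (3 - ⅙*(-½)) = h + (3 + 1/12) = h + 37/12 = 37/12 + h)
1/(V(7 - 1*(-15), (0 - 5)²) + 402) = 1/((37/12 + (7 - 1*(-15))) + 402) = 1/((37/12 + (7 + 15)) + 402) = 1/((37/12 + 22) + 402) = 1/(301/12 + 402) = 1/(5125/12) = 12/5125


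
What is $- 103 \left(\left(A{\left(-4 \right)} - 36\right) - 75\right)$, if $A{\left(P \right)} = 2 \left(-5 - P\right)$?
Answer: $11639$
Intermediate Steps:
$A{\left(P \right)} = -10 - 2 P$
$- 103 \left(\left(A{\left(-4 \right)} - 36\right) - 75\right) = - 103 \left(\left(\left(-10 - -8\right) - 36\right) - 75\right) = - 103 \left(\left(\left(-10 + 8\right) - 36\right) - 75\right) = - 103 \left(\left(-2 - 36\right) - 75\right) = - 103 \left(-38 - 75\right) = \left(-103\right) \left(-113\right) = 11639$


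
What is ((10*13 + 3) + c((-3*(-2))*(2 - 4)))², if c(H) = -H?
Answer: 21025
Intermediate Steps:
((10*13 + 3) + c((-3*(-2))*(2 - 4)))² = ((10*13 + 3) - (-3*(-2))*(2 - 4))² = ((130 + 3) - 6*(-2))² = (133 - 1*(-12))² = (133 + 12)² = 145² = 21025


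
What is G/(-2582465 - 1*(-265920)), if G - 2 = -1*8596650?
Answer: 8596648/2316545 ≈ 3.7110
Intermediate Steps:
G = -8596648 (G = 2 - 1*8596650 = 2 - 8596650 = -8596648)
G/(-2582465 - 1*(-265920)) = -8596648/(-2582465 - 1*(-265920)) = -8596648/(-2582465 + 265920) = -8596648/(-2316545) = -8596648*(-1/2316545) = 8596648/2316545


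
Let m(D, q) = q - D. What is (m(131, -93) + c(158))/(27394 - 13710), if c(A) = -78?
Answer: -151/6842 ≈ -0.022070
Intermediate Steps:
(m(131, -93) + c(158))/(27394 - 13710) = ((-93 - 1*131) - 78)/(27394 - 13710) = ((-93 - 131) - 78)/13684 = (-224 - 78)*(1/13684) = -302*1/13684 = -151/6842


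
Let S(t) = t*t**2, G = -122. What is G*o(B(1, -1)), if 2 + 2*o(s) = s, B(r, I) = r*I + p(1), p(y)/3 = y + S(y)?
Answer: -183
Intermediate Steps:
S(t) = t**3
p(y) = 3*y + 3*y**3 (p(y) = 3*(y + y**3) = 3*y + 3*y**3)
B(r, I) = 6 + I*r (B(r, I) = r*I + 3*1*(1 + 1**2) = I*r + 3*1*(1 + 1) = I*r + 3*1*2 = I*r + 6 = 6 + I*r)
o(s) = -1 + s/2
G*o(B(1, -1)) = -122*(-1 + (6 - 1*1)/2) = -122*(-1 + (6 - 1)/2) = -122*(-1 + (1/2)*5) = -122*(-1 + 5/2) = -122*3/2 = -183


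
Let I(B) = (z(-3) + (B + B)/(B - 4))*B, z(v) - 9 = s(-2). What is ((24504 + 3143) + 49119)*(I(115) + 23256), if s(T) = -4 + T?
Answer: 203135195326/111 ≈ 1.8300e+9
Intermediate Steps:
z(v) = 3 (z(v) = 9 + (-4 - 2) = 9 - 6 = 3)
I(B) = B*(3 + 2*B/(-4 + B)) (I(B) = (3 + (B + B)/(B - 4))*B = (3 + (2*B)/(-4 + B))*B = (3 + 2*B/(-4 + B))*B = B*(3 + 2*B/(-4 + B)))
((24504 + 3143) + 49119)*(I(115) + 23256) = ((24504 + 3143) + 49119)*(115*(-12 + 5*115)/(-4 + 115) + 23256) = (27647 + 49119)*(115*(-12 + 575)/111 + 23256) = 76766*(115*(1/111)*563 + 23256) = 76766*(64745/111 + 23256) = 76766*(2646161/111) = 203135195326/111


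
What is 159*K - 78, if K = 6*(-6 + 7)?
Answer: 876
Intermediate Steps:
K = 6 (K = 6*1 = 6)
159*K - 78 = 159*6 - 78 = 954 - 78 = 876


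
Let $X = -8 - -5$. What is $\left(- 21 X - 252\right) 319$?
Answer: $-60291$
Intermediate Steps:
$X = -3$ ($X = -8 + 5 = -3$)
$\left(- 21 X - 252\right) 319 = \left(\left(-21\right) \left(-3\right) - 252\right) 319 = \left(63 - 252\right) 319 = \left(-189\right) 319 = -60291$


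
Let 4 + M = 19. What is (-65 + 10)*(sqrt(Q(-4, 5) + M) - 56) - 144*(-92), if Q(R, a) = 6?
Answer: 16328 - 55*sqrt(21) ≈ 16076.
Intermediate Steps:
M = 15 (M = -4 + 19 = 15)
(-65 + 10)*(sqrt(Q(-4, 5) + M) - 56) - 144*(-92) = (-65 + 10)*(sqrt(6 + 15) - 56) - 144*(-92) = -55*(sqrt(21) - 56) + 13248 = -55*(-56 + sqrt(21)) + 13248 = (3080 - 55*sqrt(21)) + 13248 = 16328 - 55*sqrt(21)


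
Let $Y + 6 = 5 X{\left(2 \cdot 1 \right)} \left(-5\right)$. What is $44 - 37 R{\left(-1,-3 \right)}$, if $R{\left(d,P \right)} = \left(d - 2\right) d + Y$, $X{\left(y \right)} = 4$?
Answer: $3855$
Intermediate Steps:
$Y = -106$ ($Y = -6 + 5 \cdot 4 \left(-5\right) = -6 + 20 \left(-5\right) = -6 - 100 = -106$)
$R{\left(d,P \right)} = -106 + d \left(-2 + d\right)$ ($R{\left(d,P \right)} = \left(d - 2\right) d - 106 = \left(-2 + d\right) d - 106 = d \left(-2 + d\right) - 106 = -106 + d \left(-2 + d\right)$)
$44 - 37 R{\left(-1,-3 \right)} = 44 - 37 \left(-106 + \left(-1\right)^{2} - -2\right) = 44 - 37 \left(-106 + 1 + 2\right) = 44 - -3811 = 44 + 3811 = 3855$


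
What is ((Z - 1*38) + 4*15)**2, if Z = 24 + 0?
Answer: 2116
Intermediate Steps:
Z = 24
((Z - 1*38) + 4*15)**2 = ((24 - 1*38) + 4*15)**2 = ((24 - 38) + 60)**2 = (-14 + 60)**2 = 46**2 = 2116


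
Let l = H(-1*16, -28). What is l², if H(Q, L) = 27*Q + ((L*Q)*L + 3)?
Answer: 168298729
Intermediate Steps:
H(Q, L) = 3 + 27*Q + Q*L² (H(Q, L) = 27*Q + (Q*L² + 3) = 27*Q + (3 + Q*L²) = 3 + 27*Q + Q*L²)
l = -12973 (l = 3 + 27*(-1*16) - 1*16*(-28)² = 3 + 27*(-16) - 16*784 = 3 - 432 - 12544 = -12973)
l² = (-12973)² = 168298729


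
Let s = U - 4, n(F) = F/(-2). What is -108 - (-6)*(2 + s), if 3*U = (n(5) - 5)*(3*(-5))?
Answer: 105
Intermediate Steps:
n(F) = -F/2 (n(F) = F*(-½) = -F/2)
U = 75/2 (U = ((-½*5 - 5)*(3*(-5)))/3 = ((-5/2 - 5)*(-15))/3 = (-15/2*(-15))/3 = (⅓)*(225/2) = 75/2 ≈ 37.500)
s = 67/2 (s = 75/2 - 4 = 67/2 ≈ 33.500)
-108 - (-6)*(2 + s) = -108 - (-6)*(2 + 67/2) = -108 - (-6)*71/2 = -108 - 1*(-213) = -108 + 213 = 105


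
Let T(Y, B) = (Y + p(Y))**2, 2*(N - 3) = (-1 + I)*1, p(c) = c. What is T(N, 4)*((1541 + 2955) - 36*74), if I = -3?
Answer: 7328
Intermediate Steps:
N = 1 (N = 3 + ((-1 - 3)*1)/2 = 3 + (-4*1)/2 = 3 + (1/2)*(-4) = 3 - 2 = 1)
T(Y, B) = 4*Y**2 (T(Y, B) = (Y + Y)**2 = (2*Y)**2 = 4*Y**2)
T(N, 4)*((1541 + 2955) - 36*74) = (4*1**2)*((1541 + 2955) - 36*74) = (4*1)*(4496 - 2664) = 4*1832 = 7328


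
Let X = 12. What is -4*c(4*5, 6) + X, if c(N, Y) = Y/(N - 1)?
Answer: 204/19 ≈ 10.737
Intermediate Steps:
c(N, Y) = Y/(-1 + N)
-4*c(4*5, 6) + X = -24/(-1 + 4*5) + 12 = -24/(-1 + 20) + 12 = -24/19 + 12 = 204/19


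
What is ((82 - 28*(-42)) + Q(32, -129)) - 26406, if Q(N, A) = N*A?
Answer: -29276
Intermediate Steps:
Q(N, A) = A*N
((82 - 28*(-42)) + Q(32, -129)) - 26406 = ((82 - 28*(-42)) - 129*32) - 26406 = ((82 + 1176) - 4128) - 26406 = (1258 - 4128) - 26406 = -2870 - 26406 = -29276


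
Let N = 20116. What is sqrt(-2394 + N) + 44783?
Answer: 44783 + sqrt(17722) ≈ 44916.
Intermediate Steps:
sqrt(-2394 + N) + 44783 = sqrt(-2394 + 20116) + 44783 = sqrt(17722) + 44783 = 44783 + sqrt(17722)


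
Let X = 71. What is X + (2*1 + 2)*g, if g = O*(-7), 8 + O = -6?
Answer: 463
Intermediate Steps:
O = -14 (O = -8 - 6 = -14)
g = 98 (g = -14*(-7) = 98)
X + (2*1 + 2)*g = 71 + (2*1 + 2)*98 = 71 + (2 + 2)*98 = 71 + 4*98 = 71 + 392 = 463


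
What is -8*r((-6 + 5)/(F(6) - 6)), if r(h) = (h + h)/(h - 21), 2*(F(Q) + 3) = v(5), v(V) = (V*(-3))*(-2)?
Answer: -16/127 ≈ -0.12598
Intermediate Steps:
v(V) = 6*V (v(V) = -3*V*(-2) = 6*V)
F(Q) = 12 (F(Q) = -3 + (6*5)/2 = -3 + (1/2)*30 = -3 + 15 = 12)
r(h) = 2*h/(-21 + h) (r(h) = (2*h)/(-21 + h) = 2*h/(-21 + h))
-8*r((-6 + 5)/(F(6) - 6)) = -16*(-6 + 5)/(12 - 6)/(-21 + (-6 + 5)/(12 - 6)) = -16*(-1/6)/(-21 - 1/6) = -16*(-1*1/6)/(-21 - 1*1/6) = -16*(-1)/(6*(-21 - 1/6)) = -16*(-1)/(6*(-127/6)) = -16*(-1)*(-6)/(6*127) = -8*2/127 = -16/127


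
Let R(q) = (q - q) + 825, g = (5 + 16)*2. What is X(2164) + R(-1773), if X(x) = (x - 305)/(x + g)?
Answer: 1821809/2206 ≈ 825.84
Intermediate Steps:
g = 42 (g = 21*2 = 42)
X(x) = (-305 + x)/(42 + x) (X(x) = (x - 305)/(x + 42) = (-305 + x)/(42 + x))
R(q) = 825 (R(q) = 0 + 825 = 825)
X(2164) + R(-1773) = (-305 + 2164)/(42 + 2164) + 825 = 1859/2206 + 825 = 1821809/2206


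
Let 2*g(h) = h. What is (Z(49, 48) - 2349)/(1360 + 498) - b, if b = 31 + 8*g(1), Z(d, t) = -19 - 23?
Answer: -67421/1858 ≈ -36.287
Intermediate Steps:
g(h) = h/2
Z(d, t) = -42
b = 35 (b = 31 + 8*((½)*1) = 31 + 8*(½) = 31 + 4 = 35)
(Z(49, 48) - 2349)/(1360 + 498) - b = (-42 - 2349)/(1360 + 498) - 1*35 = -2391/1858 - 35 = -67421/1858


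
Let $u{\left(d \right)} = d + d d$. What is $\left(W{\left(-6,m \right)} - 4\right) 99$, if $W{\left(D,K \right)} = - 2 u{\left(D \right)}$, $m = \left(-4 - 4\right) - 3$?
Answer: $-6336$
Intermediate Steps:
$u{\left(d \right)} = d + d^{2}$
$m = -11$ ($m = -8 - 3 = -11$)
$W{\left(D,K \right)} = - 2 D \left(1 + D\right)$
$\left(W{\left(-6,m \right)} - 4\right) 99 = \left(\left(-2\right) \left(-6\right) \left(1 - 6\right) - 4\right) 99 = \left(\left(-2\right) \left(-6\right) \left(-5\right) - 4\right) 99 = \left(-60 - 4\right) 99 = \left(-64\right) 99 = -6336$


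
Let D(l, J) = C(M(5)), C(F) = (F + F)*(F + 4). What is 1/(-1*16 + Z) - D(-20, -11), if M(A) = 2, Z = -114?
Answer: -3121/130 ≈ -24.008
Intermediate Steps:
C(F) = 2*F*(4 + F) (C(F) = (2*F)*(4 + F) = 2*F*(4 + F))
D(l, J) = 24 (D(l, J) = 2*2*(4 + 2) = 2*2*6 = 24)
1/(-1*16 + Z) - D(-20, -11) = 1/(-1*16 - 114) - 1*24 = 1/(-16 - 114) - 24 = 1/(-130) - 24 = -1/130 - 24 = -3121/130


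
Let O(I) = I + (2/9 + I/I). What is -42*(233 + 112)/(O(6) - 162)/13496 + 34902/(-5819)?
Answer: -46814016519/7814055788 ≈ -5.9910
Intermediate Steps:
O(I) = 11/9 + I (O(I) = I + (2*(1/9) + 1) = I + (2/9 + 1) = I + 11/9 = 11/9 + I)
-42*(233 + 112)/(O(6) - 162)/13496 + 34902/(-5819) = -42*(233 + 112)/((11/9 + 6) - 162)/13496 + 34902/(-5819) = -14490/(65/9 - 162)*(1/13496) + 34902*(-1/5819) = -14490/(-1393/9)*(1/13496) - 34902/5819 = -14490*(-9)/1393*(1/13496) - 34902/5819 = -42*(-3105/1393)*(1/13496) - 34902/5819 = (18630/199)*(1/13496) - 34902/5819 = 9315/1342852 - 34902/5819 = -46814016519/7814055788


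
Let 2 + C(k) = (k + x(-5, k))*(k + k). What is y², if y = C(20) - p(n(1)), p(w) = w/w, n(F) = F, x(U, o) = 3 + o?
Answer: 2948089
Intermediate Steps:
p(w) = 1
C(k) = -2 + 2*k*(3 + 2*k) (C(k) = -2 + (k + (3 + k))*(k + k) = -2 + (3 + 2*k)*(2*k) = -2 + 2*k*(3 + 2*k))
y = 1717 (y = (-2 + 4*20² + 6*20) - 1*1 = (-2 + 4*400 + 120) - 1 = (-2 + 1600 + 120) - 1 = 1718 - 1 = 1717)
y² = 1717² = 2948089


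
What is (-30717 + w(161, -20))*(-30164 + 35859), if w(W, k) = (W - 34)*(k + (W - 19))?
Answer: -86694985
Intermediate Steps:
w(W, k) = (-34 + W)*(-19 + W + k) (w(W, k) = (-34 + W)*(k + (-19 + W)) = (-34 + W)*(-19 + W + k))
(-30717 + w(161, -20))*(-30164 + 35859) = (-30717 + (646 + 161**2 - 53*161 - 34*(-20) + 161*(-20)))*(-30164 + 35859) = (-30717 + (646 + 25921 - 8533 + 680 - 3220))*5695 = (-30717 + 15494)*5695 = -15223*5695 = -86694985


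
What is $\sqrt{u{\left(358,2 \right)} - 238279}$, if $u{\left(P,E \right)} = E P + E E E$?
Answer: $3 i \sqrt{26395} \approx 487.4 i$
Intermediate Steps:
$u{\left(P,E \right)} = E^{3} + E P$ ($u{\left(P,E \right)} = E P + E^{2} E = E P + E^{3} = E^{3} + E P$)
$\sqrt{u{\left(358,2 \right)} - 238279} = \sqrt{2 \left(358 + 2^{2}\right) - 238279} = \sqrt{2 \left(358 + 4\right) - 238279} = \sqrt{2 \cdot 362 - 238279} = \sqrt{724 - 238279} = \sqrt{-237555} = 3 i \sqrt{26395}$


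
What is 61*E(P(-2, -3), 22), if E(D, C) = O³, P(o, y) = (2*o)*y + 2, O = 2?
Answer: 488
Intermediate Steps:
P(o, y) = 2 + 2*o*y (P(o, y) = 2*o*y + 2 = 2 + 2*o*y)
E(D, C) = 8 (E(D, C) = 2³ = 8)
61*E(P(-2, -3), 22) = 61*8 = 488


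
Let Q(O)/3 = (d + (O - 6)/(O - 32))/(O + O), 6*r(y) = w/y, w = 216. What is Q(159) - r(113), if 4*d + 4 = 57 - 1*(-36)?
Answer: -592133/6084824 ≈ -0.097313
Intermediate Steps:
r(y) = 36/y (r(y) = (216/y)/6 = 36/y)
d = 89/4 (d = -1 + (57 - 1*(-36))/4 = -1 + (57 + 36)/4 = -1 + (1/4)*93 = -1 + 93/4 = 89/4 ≈ 22.250)
Q(O) = 3*(89/4 + (-6 + O)/(-32 + O))/(2*O) (Q(O) = 3*((89/4 + (O - 6)/(O - 32))/(O + O)) = 3*((89/4 + (-6 + O)/(-32 + O))/((2*O))) = 3*((89/4 + (-6 + O)/(-32 + O))*(1/(2*O))) = 3*((89/4 + (-6 + O)/(-32 + O))/(2*O)) = 3*(89/4 + (-6 + O)/(-32 + O))/(2*O))
Q(159) - r(113) = (3/8)*(-2872 + 93*159)/(159*(-32 + 159)) - 36/113 = (3/8)*(1/159)*(-2872 + 14787)/127 - 36/113 = (3/8)*(1/159)*(1/127)*11915 - 1*36/113 = 11915/53848 - 36/113 = -592133/6084824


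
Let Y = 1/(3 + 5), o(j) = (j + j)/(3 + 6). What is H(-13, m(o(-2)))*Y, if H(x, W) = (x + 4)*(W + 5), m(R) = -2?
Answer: -27/8 ≈ -3.3750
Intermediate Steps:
o(j) = 2*j/9 (o(j) = (2*j)/9 = (2*j)*(⅑) = 2*j/9)
Y = ⅛ (Y = 1/8 = ⅛ ≈ 0.12500)
H(x, W) = (4 + x)*(5 + W)
H(-13, m(o(-2)))*Y = (20 + 4*(-2) + 5*(-13) - 2*(-13))*(⅛) = (20 - 8 - 65 + 26)*(⅛) = -27*⅛ = -27/8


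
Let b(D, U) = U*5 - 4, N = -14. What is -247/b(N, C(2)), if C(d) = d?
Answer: -247/6 ≈ -41.167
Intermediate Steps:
b(D, U) = -4 + 5*U (b(D, U) = 5*U - 4 = -4 + 5*U)
-247/b(N, C(2)) = -247/(-4 + 5*2) = -247/(-4 + 10) = -247/6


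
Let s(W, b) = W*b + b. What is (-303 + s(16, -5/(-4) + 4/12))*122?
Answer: -202093/6 ≈ -33682.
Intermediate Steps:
s(W, b) = b + W*b
(-303 + s(16, -5/(-4) + 4/12))*122 = (-303 + (-5/(-4) + 4/12)*(1 + 16))*122 = (-303 + (-5*(-¼) + 4*(1/12))*17)*122 = (-303 + (5/4 + ⅓)*17)*122 = (-303 + (19/12)*17)*122 = (-303 + 323/12)*122 = -3313/12*122 = -202093/6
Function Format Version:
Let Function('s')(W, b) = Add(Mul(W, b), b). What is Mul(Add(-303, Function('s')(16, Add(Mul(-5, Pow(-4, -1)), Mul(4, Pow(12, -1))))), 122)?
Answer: Rational(-202093, 6) ≈ -33682.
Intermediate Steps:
Function('s')(W, b) = Add(b, Mul(W, b))
Mul(Add(-303, Function('s')(16, Add(Mul(-5, Pow(-4, -1)), Mul(4, Pow(12, -1))))), 122) = Mul(Add(-303, Mul(Add(Mul(-5, Pow(-4, -1)), Mul(4, Pow(12, -1))), Add(1, 16))), 122) = Mul(Add(-303, Mul(Add(Mul(-5, Rational(-1, 4)), Mul(4, Rational(1, 12))), 17)), 122) = Mul(Add(-303, Mul(Add(Rational(5, 4), Rational(1, 3)), 17)), 122) = Mul(Add(-303, Mul(Rational(19, 12), 17)), 122) = Mul(Add(-303, Rational(323, 12)), 122) = Mul(Rational(-3313, 12), 122) = Rational(-202093, 6)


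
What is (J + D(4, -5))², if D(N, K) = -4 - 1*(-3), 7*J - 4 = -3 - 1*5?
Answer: 121/49 ≈ 2.4694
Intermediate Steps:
J = -4/7 (J = 4/7 + (-3 - 1*5)/7 = 4/7 + (-3 - 5)/7 = 4/7 + (⅐)*(-8) = 4/7 - 8/7 = -4/7 ≈ -0.57143)
D(N, K) = -1 (D(N, K) = -4 + 3 = -1)
(J + D(4, -5))² = (-4/7 - 1)² = (-11/7)² = 121/49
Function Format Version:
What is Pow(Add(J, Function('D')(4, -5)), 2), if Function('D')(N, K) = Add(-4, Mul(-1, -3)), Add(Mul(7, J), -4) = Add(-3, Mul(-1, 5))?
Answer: Rational(121, 49) ≈ 2.4694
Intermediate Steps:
J = Rational(-4, 7) (J = Add(Rational(4, 7), Mul(Rational(1, 7), Add(-3, Mul(-1, 5)))) = Add(Rational(4, 7), Mul(Rational(1, 7), Add(-3, -5))) = Add(Rational(4, 7), Mul(Rational(1, 7), -8)) = Add(Rational(4, 7), Rational(-8, 7)) = Rational(-4, 7) ≈ -0.57143)
Function('D')(N, K) = -1 (Function('D')(N, K) = Add(-4, 3) = -1)
Pow(Add(J, Function('D')(4, -5)), 2) = Pow(Add(Rational(-4, 7), -1), 2) = Pow(Rational(-11, 7), 2) = Rational(121, 49)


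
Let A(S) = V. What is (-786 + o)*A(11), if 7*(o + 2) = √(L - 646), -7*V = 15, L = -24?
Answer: 11820/7 - 15*I*√670/49 ≈ 1688.6 - 7.9238*I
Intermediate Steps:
V = -15/7 (V = -⅐*15 = -15/7 ≈ -2.1429)
A(S) = -15/7
o = -2 + I*√670/7 (o = -2 + √(-24 - 646)/7 = -2 + √(-670)/7 = -2 + (I*√670)/7 = -2 + I*√670/7 ≈ -2.0 + 3.6978*I)
(-786 + o)*A(11) = (-786 + (-2 + I*√670/7))*(-15/7) = (-788 + I*√670/7)*(-15/7) = 11820/7 - 15*I*√670/49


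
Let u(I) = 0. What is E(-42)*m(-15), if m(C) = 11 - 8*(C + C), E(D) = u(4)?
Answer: 0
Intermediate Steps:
E(D) = 0
m(C) = 11 - 16*C
E(-42)*m(-15) = 0*(11 - 16*(-15)) = 0*(11 + 240) = 0*251 = 0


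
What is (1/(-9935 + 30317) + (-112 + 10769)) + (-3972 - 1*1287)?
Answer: 110022037/20382 ≈ 5398.0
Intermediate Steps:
(1/(-9935 + 30317) + (-112 + 10769)) + (-3972 - 1*1287) = (1/20382 + 10657) + (-3972 - 1287) = (1/20382 + 10657) - 5259 = 217210975/20382 - 5259 = 110022037/20382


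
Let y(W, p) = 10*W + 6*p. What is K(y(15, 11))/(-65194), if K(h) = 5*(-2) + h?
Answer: -103/32597 ≈ -0.0031598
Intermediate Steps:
y(W, p) = 6*p + 10*W
K(h) = -10 + h
K(y(15, 11))/(-65194) = (-10 + (6*11 + 10*15))/(-65194) = (-10 + (66 + 150))*(-1/65194) = (-10 + 216)*(-1/65194) = 206*(-1/65194) = -103/32597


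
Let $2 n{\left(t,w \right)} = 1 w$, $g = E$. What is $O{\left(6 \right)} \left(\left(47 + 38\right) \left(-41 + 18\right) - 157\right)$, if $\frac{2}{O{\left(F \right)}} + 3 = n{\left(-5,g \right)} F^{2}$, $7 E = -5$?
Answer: $\frac{9856}{37} \approx 266.38$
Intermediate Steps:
$E = - \frac{5}{7}$ ($E = \frac{1}{7} \left(-5\right) = - \frac{5}{7} \approx -0.71429$)
$g = - \frac{5}{7} \approx -0.71429$
$n{\left(t,w \right)} = \frac{w}{2}$ ($n{\left(t,w \right)} = \frac{1 w}{2} = \frac{w}{2}$)
$O{\left(F \right)} = \frac{2}{-3 - \frac{5 F^{2}}{14}}$ ($O{\left(F \right)} = \frac{2}{-3 + \frac{1}{2} \left(- \frac{5}{7}\right) F^{2}} = \frac{2}{-3 - \frac{5 F^{2}}{14}}$)
$O{\left(6 \right)} \left(\left(47 + 38\right) \left(-41 + 18\right) - 157\right) = - \frac{28}{42 + 5 \cdot 6^{2}} \left(\left(47 + 38\right) \left(-41 + 18\right) - 157\right) = - \frac{28}{42 + 5 \cdot 36} \left(85 \left(-23\right) - 157\right) = - \frac{28}{42 + 180} \left(-1955 - 157\right) = - \frac{28}{222} \left(-2112\right) = \left(-28\right) \frac{1}{222} \left(-2112\right) = \left(- \frac{14}{111}\right) \left(-2112\right) = \frac{9856}{37}$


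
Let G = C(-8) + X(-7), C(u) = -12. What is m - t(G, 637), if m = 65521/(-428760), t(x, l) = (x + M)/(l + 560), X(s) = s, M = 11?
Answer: -8333173/57025080 ≈ -0.14613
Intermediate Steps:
G = -19 (G = -12 - 7 = -19)
t(x, l) = (11 + x)/(560 + l) (t(x, l) = (x + 11)/(l + 560) = (11 + x)/(560 + l))
m = -65521/428760 (m = 65521*(-1/428760) = -65521/428760 ≈ -0.15282)
m - t(G, 637) = -65521/428760 - (11 - 19)/(560 + 637) = -65521/428760 - (-8)/1197 = -65521/428760 - 1*(-8/1197) = -65521/428760 + 8/1197 = -8333173/57025080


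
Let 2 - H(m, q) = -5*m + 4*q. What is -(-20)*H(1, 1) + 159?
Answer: 219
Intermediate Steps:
H(m, q) = 2 - 4*q + 5*m (H(m, q) = 2 - (-5*m + 4*q) = 2 + (-4*q + 5*m) = 2 - 4*q + 5*m)
-(-20)*H(1, 1) + 159 = -(-20)*(2 - 4*1 + 5*1) + 159 = -(-20)*(2 - 4 + 5) + 159 = -(-20)*3 + 159 = -4*(-15) + 159 = 60 + 159 = 219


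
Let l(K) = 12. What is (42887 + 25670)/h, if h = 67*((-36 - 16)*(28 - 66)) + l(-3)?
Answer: 68557/132404 ≈ 0.51779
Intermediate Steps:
h = 132404 (h = 67*((-36 - 16)*(28 - 66)) + 12 = 67*(-52*(-38)) + 12 = 67*1976 + 12 = 132392 + 12 = 132404)
(42887 + 25670)/h = (42887 + 25670)/132404 = 68557*(1/132404) = 68557/132404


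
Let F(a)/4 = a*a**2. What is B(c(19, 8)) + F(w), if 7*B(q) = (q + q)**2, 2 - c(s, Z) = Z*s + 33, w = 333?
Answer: 1034062992/7 ≈ 1.4772e+8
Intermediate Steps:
c(s, Z) = -31 - Z*s (c(s, Z) = 2 - (Z*s + 33) = 2 - (33 + Z*s) = 2 + (-33 - Z*s) = -31 - Z*s)
F(a) = 4*a**3 (F(a) = 4*(a*a**2) = 4*a**3)
B(q) = 4*q**2/7 (B(q) = (q + q)**2/7 = (2*q)**2/7 = (4*q**2)/7 = 4*q**2/7)
B(c(19, 8)) + F(w) = 4*(-31 - 1*8*19)**2/7 + 4*333**3 = 4*(-31 - 152)**2/7 + 4*36926037 = (4/7)*(-183)**2 + 147704148 = (4/7)*33489 + 147704148 = 133956/7 + 147704148 = 1034062992/7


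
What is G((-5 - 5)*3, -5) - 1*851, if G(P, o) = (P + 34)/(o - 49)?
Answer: -22979/27 ≈ -851.07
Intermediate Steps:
G(P, o) = (34 + P)/(-49 + o)
G((-5 - 5)*3, -5) - 1*851 = (34 + (-5 - 5)*3)/(-49 - 5) - 1*851 = (34 - 10*3)/(-54) - 851 = -(34 - 30)/54 - 851 = -1/54*4 - 851 = -2/27 - 851 = -22979/27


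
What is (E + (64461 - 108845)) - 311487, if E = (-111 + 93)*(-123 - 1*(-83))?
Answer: -355151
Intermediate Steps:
E = 720 (E = -18*(-123 + 83) = -18*(-40) = 720)
(E + (64461 - 108845)) - 311487 = (720 + (64461 - 108845)) - 311487 = (720 - 44384) - 311487 = -43664 - 311487 = -355151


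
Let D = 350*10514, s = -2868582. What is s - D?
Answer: -6548482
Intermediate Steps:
D = 3679900
s - D = -2868582 - 1*3679900 = -2868582 - 3679900 = -6548482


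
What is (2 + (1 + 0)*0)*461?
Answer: 922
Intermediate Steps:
(2 + (1 + 0)*0)*461 = (2 + 1*0)*461 = (2 + 0)*461 = 2*461 = 922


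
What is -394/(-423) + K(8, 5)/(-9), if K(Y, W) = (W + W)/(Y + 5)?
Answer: 4652/5499 ≈ 0.84597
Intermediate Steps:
K(Y, W) = 2*W/(5 + Y) (K(Y, W) = (2*W)/(5 + Y) = 2*W/(5 + Y))
-394/(-423) + K(8, 5)/(-9) = -394/(-423) + (2*5/(5 + 8))/(-9) = -394*(-1/423) + (2*5/13)*(-⅑) = 394/423 + (2*5*(1/13))*(-⅑) = 394/423 + (10/13)*(-⅑) = 394/423 - 10/117 = 4652/5499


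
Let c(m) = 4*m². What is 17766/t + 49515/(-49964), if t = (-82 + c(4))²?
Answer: 8070533/149892 ≈ 53.842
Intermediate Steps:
t = 324 (t = (-82 + 4*4²)² = (-82 + 4*16)² = (-82 + 64)² = (-18)² = 324)
17766/t + 49515/(-49964) = 17766/324 + 49515/(-49964) = 17766*(1/324) + 49515*(-1/49964) = 329/6 - 49515/49964 = 8070533/149892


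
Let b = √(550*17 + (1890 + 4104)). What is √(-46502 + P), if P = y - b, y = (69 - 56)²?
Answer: √(-46333 - 4*√959) ≈ 215.54*I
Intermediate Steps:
y = 169 (y = 13² = 169)
b = 4*√959 (b = √(9350 + 5994) = √15344 = 4*√959 ≈ 123.87)
P = 169 - 4*√959 ≈ 45.129
√(-46502 + P) = √(-46502 + (169 - 4*√959)) = √(-46333 - 4*√959)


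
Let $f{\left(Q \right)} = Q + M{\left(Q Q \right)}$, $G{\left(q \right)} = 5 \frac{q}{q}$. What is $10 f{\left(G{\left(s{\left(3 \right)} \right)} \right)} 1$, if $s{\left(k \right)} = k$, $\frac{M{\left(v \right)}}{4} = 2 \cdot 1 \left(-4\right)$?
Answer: $-270$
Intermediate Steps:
$M{\left(v \right)} = -32$ ($M{\left(v \right)} = 4 \cdot 2 \cdot 1 \left(-4\right) = 4 \cdot 2 \left(-4\right) = 4 \left(-8\right) = -32$)
$G{\left(q \right)} = 5$ ($G{\left(q \right)} = 5 \cdot 1 = 5$)
$f{\left(Q \right)} = -32 + Q$ ($f{\left(Q \right)} = Q - 32 = -32 + Q$)
$10 f{\left(G{\left(s{\left(3 \right)} \right)} \right)} 1 = 10 \left(-32 + 5\right) 1 = 10 \left(-27\right) 1 = \left(-270\right) 1 = -270$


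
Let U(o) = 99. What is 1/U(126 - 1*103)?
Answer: 1/99 ≈ 0.010101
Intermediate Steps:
1/U(126 - 1*103) = 1/99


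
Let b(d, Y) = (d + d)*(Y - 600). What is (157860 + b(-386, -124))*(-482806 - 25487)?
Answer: -364338322884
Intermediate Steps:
b(d, Y) = 2*d*(-600 + Y) (b(d, Y) = (2*d)*(-600 + Y) = 2*d*(-600 + Y))
(157860 + b(-386, -124))*(-482806 - 25487) = (157860 + 2*(-386)*(-600 - 124))*(-482806 - 25487) = (157860 + 2*(-386)*(-724))*(-508293) = (157860 + 558928)*(-508293) = 716788*(-508293) = -364338322884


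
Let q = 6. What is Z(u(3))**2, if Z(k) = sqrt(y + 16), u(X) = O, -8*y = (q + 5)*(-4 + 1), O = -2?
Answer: 161/8 ≈ 20.125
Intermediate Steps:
y = 33/8 (y = -(6 + 5)*(-4 + 1)/8 = -11*(-3)/8 = -1/8*(-33) = 33/8 ≈ 4.1250)
u(X) = -2
Z(k) = sqrt(322)/4 (Z(k) = sqrt(33/8 + 16) = sqrt(161/8) = sqrt(322)/4)
Z(u(3))**2 = (sqrt(322)/4)**2 = 161/8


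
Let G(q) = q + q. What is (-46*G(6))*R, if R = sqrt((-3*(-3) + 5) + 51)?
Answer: -552*sqrt(65) ≈ -4450.4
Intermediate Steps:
G(q) = 2*q
R = sqrt(65) (R = sqrt((9 + 5) + 51) = sqrt(14 + 51) = sqrt(65) ≈ 8.0623)
(-46*G(6))*R = (-92*6)*sqrt(65) = (-46*12)*sqrt(65) = -552*sqrt(65)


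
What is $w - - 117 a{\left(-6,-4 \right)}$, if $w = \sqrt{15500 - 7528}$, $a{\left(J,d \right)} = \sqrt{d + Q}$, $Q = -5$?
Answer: $2 \sqrt{1993} + 351 i \approx 89.286 + 351.0 i$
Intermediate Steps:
$a{\left(J,d \right)} = \sqrt{-5 + d}$ ($a{\left(J,d \right)} = \sqrt{d - 5} = \sqrt{-5 + d}$)
$w = 2 \sqrt{1993}$ ($w = \sqrt{7972} = 2 \sqrt{1993} \approx 89.286$)
$w - - 117 a{\left(-6,-4 \right)} = 2 \sqrt{1993} - - 117 \sqrt{-5 - 4} = 2 \sqrt{1993} - - 117 \sqrt{-9} = 2 \sqrt{1993} - - 117 \cdot 3 i = 2 \sqrt{1993} - - 351 i = 2 \sqrt{1993} + 351 i$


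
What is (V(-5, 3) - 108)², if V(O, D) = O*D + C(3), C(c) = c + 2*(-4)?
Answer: 16384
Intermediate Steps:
C(c) = -8 + c (C(c) = c - 8 = -8 + c)
V(O, D) = -5 + D*O (V(O, D) = O*D + (-8 + 3) = D*O - 5 = -5 + D*O)
(V(-5, 3) - 108)² = ((-5 + 3*(-5)) - 108)² = ((-5 - 15) - 108)² = (-20 - 108)² = (-128)² = 16384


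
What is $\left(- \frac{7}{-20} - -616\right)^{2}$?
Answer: $\frac{151954929}{400} \approx 3.7989 \cdot 10^{5}$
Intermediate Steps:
$\left(- \frac{7}{-20} - -616\right)^{2} = \left(\left(-7\right) \left(- \frac{1}{20}\right) + 616\right)^{2} = \left(\frac{7}{20} + 616\right)^{2} = \left(\frac{12327}{20}\right)^{2} = \frac{151954929}{400}$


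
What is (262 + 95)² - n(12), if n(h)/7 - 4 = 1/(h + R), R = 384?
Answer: 50458709/396 ≈ 1.2742e+5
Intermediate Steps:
n(h) = 28 + 7/(384 + h) (n(h) = 28 + 7/(h + 384) = 28 + 7/(384 + h))
(262 + 95)² - n(12) = (262 + 95)² - 7*(1537 + 4*12)/(384 + 12) = 357² - 7*(1537 + 48)/396 = 127449 - 7*1585/396 = 127449 - 1*11095/396 = 127449 - 11095/396 = 50458709/396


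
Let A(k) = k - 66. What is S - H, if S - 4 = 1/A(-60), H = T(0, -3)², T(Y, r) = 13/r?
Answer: -207/14 ≈ -14.786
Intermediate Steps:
A(k) = -66 + k
H = 169/9 (H = (13/(-3))² = (13*(-⅓))² = (-13/3)² = 169/9 ≈ 18.778)
S = 503/126 (S = 4 + 1/(-66 - 60) = 4 + 1/(-126) = 4 - 1/126 = 503/126 ≈ 3.9921)
S - H = 503/126 - 1*169/9 = 503/126 - 169/9 = -207/14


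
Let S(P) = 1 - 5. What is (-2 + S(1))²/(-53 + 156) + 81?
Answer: 8379/103 ≈ 81.349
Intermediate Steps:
S(P) = -4
(-2 + S(1))²/(-53 + 156) + 81 = (-2 - 4)²/(-53 + 156) + 81 = (-6)²/103 + 81 = 36*(1/103) + 81 = 36/103 + 81 = 8379/103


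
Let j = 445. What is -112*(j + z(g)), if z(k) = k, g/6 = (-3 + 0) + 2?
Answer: -49168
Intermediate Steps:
g = -6 (g = 6*((-3 + 0) + 2) = 6*(-3 + 2) = 6*(-1) = -6)
-112*(j + z(g)) = -112*(445 - 6) = -112*439 = -49168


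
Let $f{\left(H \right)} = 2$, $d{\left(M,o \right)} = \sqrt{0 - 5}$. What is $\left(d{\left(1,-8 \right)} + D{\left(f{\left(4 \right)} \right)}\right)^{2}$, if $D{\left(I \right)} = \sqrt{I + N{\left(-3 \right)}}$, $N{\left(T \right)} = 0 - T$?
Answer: $10 i \approx 10.0 i$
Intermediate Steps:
$d{\left(M,o \right)} = i \sqrt{5}$ ($d{\left(M,o \right)} = \sqrt{-5} = i \sqrt{5}$)
$N{\left(T \right)} = - T$
$D{\left(I \right)} = \sqrt{3 + I}$ ($D{\left(I \right)} = \sqrt{I - -3} = \sqrt{I + 3} = \sqrt{3 + I}$)
$\left(d{\left(1,-8 \right)} + D{\left(f{\left(4 \right)} \right)}\right)^{2} = \left(i \sqrt{5} + \sqrt{3 + 2}\right)^{2} = \left(i \sqrt{5} + \sqrt{5}\right)^{2} = \left(\sqrt{5} + i \sqrt{5}\right)^{2}$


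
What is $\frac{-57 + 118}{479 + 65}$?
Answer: $\frac{61}{544} \approx 0.11213$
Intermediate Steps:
$\frac{-57 + 118}{479 + 65} = \frac{61}{544}$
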